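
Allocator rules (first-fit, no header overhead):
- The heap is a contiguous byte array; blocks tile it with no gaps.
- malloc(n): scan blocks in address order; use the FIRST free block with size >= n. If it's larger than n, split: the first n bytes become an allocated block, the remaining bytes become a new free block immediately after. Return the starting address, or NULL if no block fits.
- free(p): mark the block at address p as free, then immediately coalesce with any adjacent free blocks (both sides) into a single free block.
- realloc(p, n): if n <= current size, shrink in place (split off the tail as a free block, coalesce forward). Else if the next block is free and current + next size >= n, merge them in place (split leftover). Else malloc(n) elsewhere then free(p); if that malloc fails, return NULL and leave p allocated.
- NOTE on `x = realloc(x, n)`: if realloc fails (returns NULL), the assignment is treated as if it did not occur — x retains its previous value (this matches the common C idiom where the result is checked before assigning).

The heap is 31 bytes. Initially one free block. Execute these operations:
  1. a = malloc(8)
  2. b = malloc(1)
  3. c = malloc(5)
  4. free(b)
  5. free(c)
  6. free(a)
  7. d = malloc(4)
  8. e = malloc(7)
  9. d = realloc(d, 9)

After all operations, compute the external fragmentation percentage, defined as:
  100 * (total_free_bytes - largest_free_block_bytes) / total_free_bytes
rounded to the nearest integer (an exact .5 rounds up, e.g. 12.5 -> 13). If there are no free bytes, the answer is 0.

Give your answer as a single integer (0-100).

Answer: 27

Derivation:
Op 1: a = malloc(8) -> a = 0; heap: [0-7 ALLOC][8-30 FREE]
Op 2: b = malloc(1) -> b = 8; heap: [0-7 ALLOC][8-8 ALLOC][9-30 FREE]
Op 3: c = malloc(5) -> c = 9; heap: [0-7 ALLOC][8-8 ALLOC][9-13 ALLOC][14-30 FREE]
Op 4: free(b) -> (freed b); heap: [0-7 ALLOC][8-8 FREE][9-13 ALLOC][14-30 FREE]
Op 5: free(c) -> (freed c); heap: [0-7 ALLOC][8-30 FREE]
Op 6: free(a) -> (freed a); heap: [0-30 FREE]
Op 7: d = malloc(4) -> d = 0; heap: [0-3 ALLOC][4-30 FREE]
Op 8: e = malloc(7) -> e = 4; heap: [0-3 ALLOC][4-10 ALLOC][11-30 FREE]
Op 9: d = realloc(d, 9) -> d = 11; heap: [0-3 FREE][4-10 ALLOC][11-19 ALLOC][20-30 FREE]
Free blocks: [4 11] total_free=15 largest=11 -> 100*(15-11)/15 = 400/15 ≈ 26.667 -> rounds to 27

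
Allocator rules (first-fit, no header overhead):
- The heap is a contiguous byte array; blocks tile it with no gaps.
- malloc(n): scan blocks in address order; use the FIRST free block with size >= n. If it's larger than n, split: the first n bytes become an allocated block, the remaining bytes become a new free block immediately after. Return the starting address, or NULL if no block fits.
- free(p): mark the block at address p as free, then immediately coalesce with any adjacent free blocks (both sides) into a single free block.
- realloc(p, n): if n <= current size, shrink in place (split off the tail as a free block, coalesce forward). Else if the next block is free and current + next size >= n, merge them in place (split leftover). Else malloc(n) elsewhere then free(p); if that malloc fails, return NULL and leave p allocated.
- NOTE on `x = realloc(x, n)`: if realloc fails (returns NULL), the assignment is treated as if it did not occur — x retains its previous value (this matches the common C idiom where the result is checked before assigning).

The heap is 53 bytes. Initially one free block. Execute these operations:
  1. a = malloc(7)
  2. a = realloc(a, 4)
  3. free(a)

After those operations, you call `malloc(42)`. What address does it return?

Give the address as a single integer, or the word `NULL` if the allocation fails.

Op 1: a = malloc(7) -> a = 0; heap: [0-6 ALLOC][7-52 FREE]
Op 2: a = realloc(a, 4) -> a = 0; heap: [0-3 ALLOC][4-52 FREE]
Op 3: free(a) -> (freed a); heap: [0-52 FREE]
malloc(42): first-fit scan over [0-52 FREE] -> 0

Answer: 0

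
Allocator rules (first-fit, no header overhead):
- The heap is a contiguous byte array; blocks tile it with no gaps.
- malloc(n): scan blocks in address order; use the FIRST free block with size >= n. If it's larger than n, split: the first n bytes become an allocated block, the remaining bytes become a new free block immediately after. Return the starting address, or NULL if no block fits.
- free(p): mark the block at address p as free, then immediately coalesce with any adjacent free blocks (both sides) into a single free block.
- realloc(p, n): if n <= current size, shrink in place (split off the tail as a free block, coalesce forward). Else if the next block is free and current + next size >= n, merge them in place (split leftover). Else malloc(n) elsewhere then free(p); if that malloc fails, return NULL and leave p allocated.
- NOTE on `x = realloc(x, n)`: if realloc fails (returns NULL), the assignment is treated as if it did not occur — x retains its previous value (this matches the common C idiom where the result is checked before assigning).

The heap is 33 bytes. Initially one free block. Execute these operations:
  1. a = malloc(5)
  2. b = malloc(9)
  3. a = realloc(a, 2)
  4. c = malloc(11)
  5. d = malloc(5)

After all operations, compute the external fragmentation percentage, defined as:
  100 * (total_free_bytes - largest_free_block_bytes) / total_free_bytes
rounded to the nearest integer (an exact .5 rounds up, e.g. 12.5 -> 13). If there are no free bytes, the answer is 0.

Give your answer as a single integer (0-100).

Answer: 50

Derivation:
Op 1: a = malloc(5) -> a = 0; heap: [0-4 ALLOC][5-32 FREE]
Op 2: b = malloc(9) -> b = 5; heap: [0-4 ALLOC][5-13 ALLOC][14-32 FREE]
Op 3: a = realloc(a, 2) -> a = 0; heap: [0-1 ALLOC][2-4 FREE][5-13 ALLOC][14-32 FREE]
Op 4: c = malloc(11) -> c = 14; heap: [0-1 ALLOC][2-4 FREE][5-13 ALLOC][14-24 ALLOC][25-32 FREE]
Op 5: d = malloc(5) -> d = 25; heap: [0-1 ALLOC][2-4 FREE][5-13 ALLOC][14-24 ALLOC][25-29 ALLOC][30-32 FREE]
Free blocks: [3 3] total_free=6 largest=3 -> 100*(6-3)/6 = 300/6 = 50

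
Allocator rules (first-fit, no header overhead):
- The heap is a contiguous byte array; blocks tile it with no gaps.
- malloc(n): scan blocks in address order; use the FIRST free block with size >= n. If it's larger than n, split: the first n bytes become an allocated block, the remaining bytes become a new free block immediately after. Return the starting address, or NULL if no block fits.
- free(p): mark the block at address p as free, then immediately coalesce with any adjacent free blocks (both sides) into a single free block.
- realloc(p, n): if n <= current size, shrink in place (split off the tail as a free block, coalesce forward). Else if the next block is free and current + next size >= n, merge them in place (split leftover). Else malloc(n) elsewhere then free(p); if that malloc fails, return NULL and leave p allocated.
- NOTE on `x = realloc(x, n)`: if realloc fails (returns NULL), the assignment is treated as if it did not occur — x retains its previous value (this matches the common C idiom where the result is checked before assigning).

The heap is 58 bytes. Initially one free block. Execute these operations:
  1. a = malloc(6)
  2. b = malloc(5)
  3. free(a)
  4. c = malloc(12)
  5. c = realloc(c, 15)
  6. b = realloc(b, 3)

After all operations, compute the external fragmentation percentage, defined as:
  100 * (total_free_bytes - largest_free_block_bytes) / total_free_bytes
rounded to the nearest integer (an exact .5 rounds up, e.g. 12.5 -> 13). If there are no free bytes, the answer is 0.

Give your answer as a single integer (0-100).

Answer: 20

Derivation:
Op 1: a = malloc(6) -> a = 0; heap: [0-5 ALLOC][6-57 FREE]
Op 2: b = malloc(5) -> b = 6; heap: [0-5 ALLOC][6-10 ALLOC][11-57 FREE]
Op 3: free(a) -> (freed a); heap: [0-5 FREE][6-10 ALLOC][11-57 FREE]
Op 4: c = malloc(12) -> c = 11; heap: [0-5 FREE][6-10 ALLOC][11-22 ALLOC][23-57 FREE]
Op 5: c = realloc(c, 15) -> c = 11; heap: [0-5 FREE][6-10 ALLOC][11-25 ALLOC][26-57 FREE]
Op 6: b = realloc(b, 3) -> b = 6; heap: [0-5 FREE][6-8 ALLOC][9-10 FREE][11-25 ALLOC][26-57 FREE]
Free blocks: [6 2 32] total_free=40 largest=32 -> 100*(40-32)/40 = 800/40 = 20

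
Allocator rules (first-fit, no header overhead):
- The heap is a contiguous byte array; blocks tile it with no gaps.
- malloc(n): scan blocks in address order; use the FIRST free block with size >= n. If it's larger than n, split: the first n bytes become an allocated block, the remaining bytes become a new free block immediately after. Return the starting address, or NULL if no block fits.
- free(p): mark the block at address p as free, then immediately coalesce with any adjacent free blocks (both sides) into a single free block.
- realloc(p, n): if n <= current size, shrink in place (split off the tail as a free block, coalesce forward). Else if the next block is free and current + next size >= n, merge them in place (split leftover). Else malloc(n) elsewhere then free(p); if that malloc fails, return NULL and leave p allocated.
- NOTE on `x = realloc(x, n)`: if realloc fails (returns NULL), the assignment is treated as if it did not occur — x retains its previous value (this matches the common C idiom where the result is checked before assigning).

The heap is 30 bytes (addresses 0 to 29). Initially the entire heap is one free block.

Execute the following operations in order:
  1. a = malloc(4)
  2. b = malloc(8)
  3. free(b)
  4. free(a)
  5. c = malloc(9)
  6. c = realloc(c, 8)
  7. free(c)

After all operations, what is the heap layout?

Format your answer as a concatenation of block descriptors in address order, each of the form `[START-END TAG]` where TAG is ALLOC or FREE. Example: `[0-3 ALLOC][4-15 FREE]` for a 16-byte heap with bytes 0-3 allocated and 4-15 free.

Op 1: a = malloc(4) -> a = 0; heap: [0-3 ALLOC][4-29 FREE]
Op 2: b = malloc(8) -> b = 4; heap: [0-3 ALLOC][4-11 ALLOC][12-29 FREE]
Op 3: free(b) -> (freed b); heap: [0-3 ALLOC][4-29 FREE]
Op 4: free(a) -> (freed a); heap: [0-29 FREE]
Op 5: c = malloc(9) -> c = 0; heap: [0-8 ALLOC][9-29 FREE]
Op 6: c = realloc(c, 8) -> c = 0; heap: [0-7 ALLOC][8-29 FREE]
Op 7: free(c) -> (freed c); heap: [0-29 FREE]

Answer: [0-29 FREE]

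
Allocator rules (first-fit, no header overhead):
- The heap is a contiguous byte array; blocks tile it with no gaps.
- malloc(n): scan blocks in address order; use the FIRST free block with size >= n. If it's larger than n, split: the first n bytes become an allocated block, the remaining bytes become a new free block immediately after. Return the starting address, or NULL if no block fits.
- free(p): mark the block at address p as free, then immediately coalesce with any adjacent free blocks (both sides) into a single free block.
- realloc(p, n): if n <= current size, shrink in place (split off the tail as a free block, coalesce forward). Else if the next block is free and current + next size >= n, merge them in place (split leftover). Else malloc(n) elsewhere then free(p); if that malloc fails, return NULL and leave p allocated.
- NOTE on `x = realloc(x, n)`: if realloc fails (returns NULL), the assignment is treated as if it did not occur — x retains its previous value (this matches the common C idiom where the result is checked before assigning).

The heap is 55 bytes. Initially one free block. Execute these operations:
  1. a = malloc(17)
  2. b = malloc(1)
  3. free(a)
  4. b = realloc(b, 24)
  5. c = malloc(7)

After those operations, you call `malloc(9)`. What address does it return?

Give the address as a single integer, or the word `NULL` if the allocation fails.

Op 1: a = malloc(17) -> a = 0; heap: [0-16 ALLOC][17-54 FREE]
Op 2: b = malloc(1) -> b = 17; heap: [0-16 ALLOC][17-17 ALLOC][18-54 FREE]
Op 3: free(a) -> (freed a); heap: [0-16 FREE][17-17 ALLOC][18-54 FREE]
Op 4: b = realloc(b, 24) -> b = 17; heap: [0-16 FREE][17-40 ALLOC][41-54 FREE]
Op 5: c = malloc(7) -> c = 0; heap: [0-6 ALLOC][7-16 FREE][17-40 ALLOC][41-54 FREE]
malloc(9): first-fit scan over [0-6 ALLOC][7-16 FREE][17-40 ALLOC][41-54 FREE] -> 7

Answer: 7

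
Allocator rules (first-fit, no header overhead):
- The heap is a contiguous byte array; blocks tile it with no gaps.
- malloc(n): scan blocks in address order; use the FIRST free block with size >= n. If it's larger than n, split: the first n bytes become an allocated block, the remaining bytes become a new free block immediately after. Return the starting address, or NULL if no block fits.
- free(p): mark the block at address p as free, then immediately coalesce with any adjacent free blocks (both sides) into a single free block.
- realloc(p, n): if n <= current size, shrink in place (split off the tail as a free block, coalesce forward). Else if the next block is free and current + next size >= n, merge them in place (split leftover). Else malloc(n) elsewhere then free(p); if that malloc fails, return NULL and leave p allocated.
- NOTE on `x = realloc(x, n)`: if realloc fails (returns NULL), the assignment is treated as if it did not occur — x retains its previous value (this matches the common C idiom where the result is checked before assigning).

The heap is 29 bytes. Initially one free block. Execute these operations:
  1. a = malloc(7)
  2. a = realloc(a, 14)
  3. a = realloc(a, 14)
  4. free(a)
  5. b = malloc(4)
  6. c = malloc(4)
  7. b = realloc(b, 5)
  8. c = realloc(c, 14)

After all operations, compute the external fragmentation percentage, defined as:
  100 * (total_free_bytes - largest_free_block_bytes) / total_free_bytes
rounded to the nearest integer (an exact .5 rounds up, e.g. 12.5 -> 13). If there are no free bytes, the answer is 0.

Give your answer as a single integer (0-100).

Answer: 20

Derivation:
Op 1: a = malloc(7) -> a = 0; heap: [0-6 ALLOC][7-28 FREE]
Op 2: a = realloc(a, 14) -> a = 0; heap: [0-13 ALLOC][14-28 FREE]
Op 3: a = realloc(a, 14) -> a = 0; heap: [0-13 ALLOC][14-28 FREE]
Op 4: free(a) -> (freed a); heap: [0-28 FREE]
Op 5: b = malloc(4) -> b = 0; heap: [0-3 ALLOC][4-28 FREE]
Op 6: c = malloc(4) -> c = 4; heap: [0-3 ALLOC][4-7 ALLOC][8-28 FREE]
Op 7: b = realloc(b, 5) -> b = 8; heap: [0-3 FREE][4-7 ALLOC][8-12 ALLOC][13-28 FREE]
Op 8: c = realloc(c, 14) -> c = 13; heap: [0-7 FREE][8-12 ALLOC][13-26 ALLOC][27-28 FREE]
Free blocks: [8 2] total_free=10 largest=8 -> 100*(10-8)/10 = 200/10 = 20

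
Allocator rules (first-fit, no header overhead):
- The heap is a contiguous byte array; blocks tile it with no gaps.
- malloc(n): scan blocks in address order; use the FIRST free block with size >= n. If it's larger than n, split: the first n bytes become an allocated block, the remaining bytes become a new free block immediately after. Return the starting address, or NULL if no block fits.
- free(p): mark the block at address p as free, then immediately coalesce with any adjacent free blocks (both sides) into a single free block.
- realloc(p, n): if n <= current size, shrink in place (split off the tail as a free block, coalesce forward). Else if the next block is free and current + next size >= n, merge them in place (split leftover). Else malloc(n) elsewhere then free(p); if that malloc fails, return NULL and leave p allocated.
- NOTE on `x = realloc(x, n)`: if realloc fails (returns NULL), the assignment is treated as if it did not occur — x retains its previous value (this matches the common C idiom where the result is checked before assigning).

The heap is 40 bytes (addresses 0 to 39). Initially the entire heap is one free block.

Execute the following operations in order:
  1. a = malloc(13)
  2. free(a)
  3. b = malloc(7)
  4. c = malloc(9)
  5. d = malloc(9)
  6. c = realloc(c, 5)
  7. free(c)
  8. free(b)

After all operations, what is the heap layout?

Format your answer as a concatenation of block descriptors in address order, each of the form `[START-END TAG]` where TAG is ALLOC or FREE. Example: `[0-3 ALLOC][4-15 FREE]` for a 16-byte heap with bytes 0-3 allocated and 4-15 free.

Op 1: a = malloc(13) -> a = 0; heap: [0-12 ALLOC][13-39 FREE]
Op 2: free(a) -> (freed a); heap: [0-39 FREE]
Op 3: b = malloc(7) -> b = 0; heap: [0-6 ALLOC][7-39 FREE]
Op 4: c = malloc(9) -> c = 7; heap: [0-6 ALLOC][7-15 ALLOC][16-39 FREE]
Op 5: d = malloc(9) -> d = 16; heap: [0-6 ALLOC][7-15 ALLOC][16-24 ALLOC][25-39 FREE]
Op 6: c = realloc(c, 5) -> c = 7; heap: [0-6 ALLOC][7-11 ALLOC][12-15 FREE][16-24 ALLOC][25-39 FREE]
Op 7: free(c) -> (freed c); heap: [0-6 ALLOC][7-15 FREE][16-24 ALLOC][25-39 FREE]
Op 8: free(b) -> (freed b); heap: [0-15 FREE][16-24 ALLOC][25-39 FREE]

Answer: [0-15 FREE][16-24 ALLOC][25-39 FREE]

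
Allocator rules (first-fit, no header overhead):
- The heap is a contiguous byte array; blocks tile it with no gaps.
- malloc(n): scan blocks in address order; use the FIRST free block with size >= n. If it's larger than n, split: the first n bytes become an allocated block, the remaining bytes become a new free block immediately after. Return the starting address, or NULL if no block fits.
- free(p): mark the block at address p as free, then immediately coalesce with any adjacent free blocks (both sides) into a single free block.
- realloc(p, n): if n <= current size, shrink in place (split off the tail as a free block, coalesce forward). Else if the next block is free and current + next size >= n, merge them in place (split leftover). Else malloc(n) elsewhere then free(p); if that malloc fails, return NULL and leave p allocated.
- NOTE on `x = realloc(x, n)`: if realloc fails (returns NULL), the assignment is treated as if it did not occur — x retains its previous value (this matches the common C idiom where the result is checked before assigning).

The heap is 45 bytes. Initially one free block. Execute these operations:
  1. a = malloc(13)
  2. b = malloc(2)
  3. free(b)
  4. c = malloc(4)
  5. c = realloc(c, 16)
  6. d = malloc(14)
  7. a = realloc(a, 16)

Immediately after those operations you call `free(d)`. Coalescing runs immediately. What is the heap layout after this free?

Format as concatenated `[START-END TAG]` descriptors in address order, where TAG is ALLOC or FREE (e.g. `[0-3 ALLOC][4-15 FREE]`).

Answer: [0-12 ALLOC][13-28 ALLOC][29-44 FREE]

Derivation:
Op 1: a = malloc(13) -> a = 0; heap: [0-12 ALLOC][13-44 FREE]
Op 2: b = malloc(2) -> b = 13; heap: [0-12 ALLOC][13-14 ALLOC][15-44 FREE]
Op 3: free(b) -> (freed b); heap: [0-12 ALLOC][13-44 FREE]
Op 4: c = malloc(4) -> c = 13; heap: [0-12 ALLOC][13-16 ALLOC][17-44 FREE]
Op 5: c = realloc(c, 16) -> c = 13; heap: [0-12 ALLOC][13-28 ALLOC][29-44 FREE]
Op 6: d = malloc(14) -> d = 29; heap: [0-12 ALLOC][13-28 ALLOC][29-42 ALLOC][43-44 FREE]
Op 7: a = realloc(a, 16) -> NULL (a unchanged); heap: [0-12 ALLOC][13-28 ALLOC][29-42 ALLOC][43-44 FREE]
free(d): d = 29 -> block [29-42 ALLOC]; mark free, coalesce with adjacent free neighbors -> [0-12 ALLOC][13-28 ALLOC][29-44 FREE]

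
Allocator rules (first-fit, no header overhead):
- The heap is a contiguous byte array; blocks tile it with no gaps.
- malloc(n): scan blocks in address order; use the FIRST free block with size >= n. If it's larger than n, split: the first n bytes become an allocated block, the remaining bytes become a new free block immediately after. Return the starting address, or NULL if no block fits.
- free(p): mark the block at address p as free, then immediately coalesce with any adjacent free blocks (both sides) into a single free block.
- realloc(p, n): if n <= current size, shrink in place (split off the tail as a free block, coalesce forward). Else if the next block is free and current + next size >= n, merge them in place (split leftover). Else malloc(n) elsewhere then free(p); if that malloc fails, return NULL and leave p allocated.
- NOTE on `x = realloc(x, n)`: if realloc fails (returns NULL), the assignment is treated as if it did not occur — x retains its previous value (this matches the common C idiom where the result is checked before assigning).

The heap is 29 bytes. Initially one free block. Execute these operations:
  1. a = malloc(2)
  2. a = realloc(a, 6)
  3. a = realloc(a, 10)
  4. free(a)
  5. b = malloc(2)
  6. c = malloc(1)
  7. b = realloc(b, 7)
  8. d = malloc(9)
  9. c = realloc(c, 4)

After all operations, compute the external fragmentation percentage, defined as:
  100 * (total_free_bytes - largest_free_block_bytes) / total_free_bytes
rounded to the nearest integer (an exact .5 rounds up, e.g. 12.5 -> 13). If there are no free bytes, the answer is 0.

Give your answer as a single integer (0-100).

Op 1: a = malloc(2) -> a = 0; heap: [0-1 ALLOC][2-28 FREE]
Op 2: a = realloc(a, 6) -> a = 0; heap: [0-5 ALLOC][6-28 FREE]
Op 3: a = realloc(a, 10) -> a = 0; heap: [0-9 ALLOC][10-28 FREE]
Op 4: free(a) -> (freed a); heap: [0-28 FREE]
Op 5: b = malloc(2) -> b = 0; heap: [0-1 ALLOC][2-28 FREE]
Op 6: c = malloc(1) -> c = 2; heap: [0-1 ALLOC][2-2 ALLOC][3-28 FREE]
Op 7: b = realloc(b, 7) -> b = 3; heap: [0-1 FREE][2-2 ALLOC][3-9 ALLOC][10-28 FREE]
Op 8: d = malloc(9) -> d = 10; heap: [0-1 FREE][2-2 ALLOC][3-9 ALLOC][10-18 ALLOC][19-28 FREE]
Op 9: c = realloc(c, 4) -> c = 19; heap: [0-2 FREE][3-9 ALLOC][10-18 ALLOC][19-22 ALLOC][23-28 FREE]
Free blocks: [3 6] total_free=9 largest=6 -> 100*(9-6)/9 = 300/9 ≈ 33.333 -> rounds to 33

Answer: 33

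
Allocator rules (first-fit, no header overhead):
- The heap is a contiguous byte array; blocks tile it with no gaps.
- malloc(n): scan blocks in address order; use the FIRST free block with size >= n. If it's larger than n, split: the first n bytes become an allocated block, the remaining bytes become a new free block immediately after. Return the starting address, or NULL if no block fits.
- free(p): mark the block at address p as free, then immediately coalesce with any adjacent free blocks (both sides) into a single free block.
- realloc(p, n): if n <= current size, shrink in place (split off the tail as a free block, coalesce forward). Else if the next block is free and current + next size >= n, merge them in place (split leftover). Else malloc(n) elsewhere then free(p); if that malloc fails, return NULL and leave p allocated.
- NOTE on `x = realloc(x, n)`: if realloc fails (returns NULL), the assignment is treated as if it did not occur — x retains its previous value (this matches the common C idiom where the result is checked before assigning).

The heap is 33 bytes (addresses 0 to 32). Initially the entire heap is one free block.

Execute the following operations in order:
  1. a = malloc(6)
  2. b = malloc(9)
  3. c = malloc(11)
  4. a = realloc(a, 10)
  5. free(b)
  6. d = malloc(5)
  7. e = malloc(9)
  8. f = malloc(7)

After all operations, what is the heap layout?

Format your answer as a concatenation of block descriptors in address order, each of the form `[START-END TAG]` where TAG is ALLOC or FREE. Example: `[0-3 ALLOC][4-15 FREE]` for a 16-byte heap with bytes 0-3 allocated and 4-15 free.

Answer: [0-5 ALLOC][6-10 ALLOC][11-14 FREE][15-25 ALLOC][26-32 ALLOC]

Derivation:
Op 1: a = malloc(6) -> a = 0; heap: [0-5 ALLOC][6-32 FREE]
Op 2: b = malloc(9) -> b = 6; heap: [0-5 ALLOC][6-14 ALLOC][15-32 FREE]
Op 3: c = malloc(11) -> c = 15; heap: [0-5 ALLOC][6-14 ALLOC][15-25 ALLOC][26-32 FREE]
Op 4: a = realloc(a, 10) -> NULL (a unchanged); heap: [0-5 ALLOC][6-14 ALLOC][15-25 ALLOC][26-32 FREE]
Op 5: free(b) -> (freed b); heap: [0-5 ALLOC][6-14 FREE][15-25 ALLOC][26-32 FREE]
Op 6: d = malloc(5) -> d = 6; heap: [0-5 ALLOC][6-10 ALLOC][11-14 FREE][15-25 ALLOC][26-32 FREE]
Op 7: e = malloc(9) -> e = NULL; heap: [0-5 ALLOC][6-10 ALLOC][11-14 FREE][15-25 ALLOC][26-32 FREE]
Op 8: f = malloc(7) -> f = 26; heap: [0-5 ALLOC][6-10 ALLOC][11-14 FREE][15-25 ALLOC][26-32 ALLOC]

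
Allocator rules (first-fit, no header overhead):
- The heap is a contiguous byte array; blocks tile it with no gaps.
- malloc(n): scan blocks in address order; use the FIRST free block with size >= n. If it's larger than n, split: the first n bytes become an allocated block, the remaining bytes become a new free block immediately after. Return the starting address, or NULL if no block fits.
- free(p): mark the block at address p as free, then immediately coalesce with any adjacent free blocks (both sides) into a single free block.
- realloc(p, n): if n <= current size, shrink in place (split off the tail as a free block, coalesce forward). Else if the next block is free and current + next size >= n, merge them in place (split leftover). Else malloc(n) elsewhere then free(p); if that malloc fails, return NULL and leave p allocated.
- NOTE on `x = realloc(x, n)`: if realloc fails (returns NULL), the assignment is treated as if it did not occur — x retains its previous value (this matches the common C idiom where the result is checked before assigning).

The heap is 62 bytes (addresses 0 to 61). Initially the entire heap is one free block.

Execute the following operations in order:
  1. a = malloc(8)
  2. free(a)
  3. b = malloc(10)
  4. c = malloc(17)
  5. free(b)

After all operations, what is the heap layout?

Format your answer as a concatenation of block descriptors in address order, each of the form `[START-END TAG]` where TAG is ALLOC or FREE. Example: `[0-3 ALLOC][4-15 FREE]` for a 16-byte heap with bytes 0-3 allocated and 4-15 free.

Answer: [0-9 FREE][10-26 ALLOC][27-61 FREE]

Derivation:
Op 1: a = malloc(8) -> a = 0; heap: [0-7 ALLOC][8-61 FREE]
Op 2: free(a) -> (freed a); heap: [0-61 FREE]
Op 3: b = malloc(10) -> b = 0; heap: [0-9 ALLOC][10-61 FREE]
Op 4: c = malloc(17) -> c = 10; heap: [0-9 ALLOC][10-26 ALLOC][27-61 FREE]
Op 5: free(b) -> (freed b); heap: [0-9 FREE][10-26 ALLOC][27-61 FREE]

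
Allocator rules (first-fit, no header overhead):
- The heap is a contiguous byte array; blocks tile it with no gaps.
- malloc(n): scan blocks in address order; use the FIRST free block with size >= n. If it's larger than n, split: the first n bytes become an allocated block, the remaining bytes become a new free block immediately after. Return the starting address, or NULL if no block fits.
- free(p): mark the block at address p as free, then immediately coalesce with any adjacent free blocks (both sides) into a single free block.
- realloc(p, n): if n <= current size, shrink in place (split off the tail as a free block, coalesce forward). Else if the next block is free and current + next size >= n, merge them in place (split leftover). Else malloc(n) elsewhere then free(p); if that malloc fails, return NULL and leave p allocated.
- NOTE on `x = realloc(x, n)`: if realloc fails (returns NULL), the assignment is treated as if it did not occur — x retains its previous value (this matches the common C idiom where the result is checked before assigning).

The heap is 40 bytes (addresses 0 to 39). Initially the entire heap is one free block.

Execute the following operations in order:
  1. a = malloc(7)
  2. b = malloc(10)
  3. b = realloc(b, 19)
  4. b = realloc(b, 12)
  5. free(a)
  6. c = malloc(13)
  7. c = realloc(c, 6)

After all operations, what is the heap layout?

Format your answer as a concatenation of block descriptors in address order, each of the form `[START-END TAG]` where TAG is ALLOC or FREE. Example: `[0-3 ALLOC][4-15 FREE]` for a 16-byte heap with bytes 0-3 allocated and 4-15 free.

Op 1: a = malloc(7) -> a = 0; heap: [0-6 ALLOC][7-39 FREE]
Op 2: b = malloc(10) -> b = 7; heap: [0-6 ALLOC][7-16 ALLOC][17-39 FREE]
Op 3: b = realloc(b, 19) -> b = 7; heap: [0-6 ALLOC][7-25 ALLOC][26-39 FREE]
Op 4: b = realloc(b, 12) -> b = 7; heap: [0-6 ALLOC][7-18 ALLOC][19-39 FREE]
Op 5: free(a) -> (freed a); heap: [0-6 FREE][7-18 ALLOC][19-39 FREE]
Op 6: c = malloc(13) -> c = 19; heap: [0-6 FREE][7-18 ALLOC][19-31 ALLOC][32-39 FREE]
Op 7: c = realloc(c, 6) -> c = 19; heap: [0-6 FREE][7-18 ALLOC][19-24 ALLOC][25-39 FREE]

Answer: [0-6 FREE][7-18 ALLOC][19-24 ALLOC][25-39 FREE]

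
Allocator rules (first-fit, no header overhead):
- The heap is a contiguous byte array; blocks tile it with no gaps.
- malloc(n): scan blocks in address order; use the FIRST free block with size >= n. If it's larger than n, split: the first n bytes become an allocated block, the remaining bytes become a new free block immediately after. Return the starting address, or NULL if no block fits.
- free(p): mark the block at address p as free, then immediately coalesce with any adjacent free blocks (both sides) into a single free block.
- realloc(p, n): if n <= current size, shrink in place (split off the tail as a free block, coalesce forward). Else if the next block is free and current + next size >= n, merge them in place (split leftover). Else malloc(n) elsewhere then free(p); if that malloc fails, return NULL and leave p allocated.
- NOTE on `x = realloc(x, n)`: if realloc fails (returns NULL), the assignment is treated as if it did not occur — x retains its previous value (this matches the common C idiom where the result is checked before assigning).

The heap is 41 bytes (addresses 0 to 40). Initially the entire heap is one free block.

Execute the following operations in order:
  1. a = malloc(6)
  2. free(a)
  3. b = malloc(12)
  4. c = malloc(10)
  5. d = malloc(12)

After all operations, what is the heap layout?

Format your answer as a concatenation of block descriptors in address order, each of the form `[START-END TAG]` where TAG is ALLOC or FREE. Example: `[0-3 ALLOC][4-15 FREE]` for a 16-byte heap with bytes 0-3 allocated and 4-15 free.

Op 1: a = malloc(6) -> a = 0; heap: [0-5 ALLOC][6-40 FREE]
Op 2: free(a) -> (freed a); heap: [0-40 FREE]
Op 3: b = malloc(12) -> b = 0; heap: [0-11 ALLOC][12-40 FREE]
Op 4: c = malloc(10) -> c = 12; heap: [0-11 ALLOC][12-21 ALLOC][22-40 FREE]
Op 5: d = malloc(12) -> d = 22; heap: [0-11 ALLOC][12-21 ALLOC][22-33 ALLOC][34-40 FREE]

Answer: [0-11 ALLOC][12-21 ALLOC][22-33 ALLOC][34-40 FREE]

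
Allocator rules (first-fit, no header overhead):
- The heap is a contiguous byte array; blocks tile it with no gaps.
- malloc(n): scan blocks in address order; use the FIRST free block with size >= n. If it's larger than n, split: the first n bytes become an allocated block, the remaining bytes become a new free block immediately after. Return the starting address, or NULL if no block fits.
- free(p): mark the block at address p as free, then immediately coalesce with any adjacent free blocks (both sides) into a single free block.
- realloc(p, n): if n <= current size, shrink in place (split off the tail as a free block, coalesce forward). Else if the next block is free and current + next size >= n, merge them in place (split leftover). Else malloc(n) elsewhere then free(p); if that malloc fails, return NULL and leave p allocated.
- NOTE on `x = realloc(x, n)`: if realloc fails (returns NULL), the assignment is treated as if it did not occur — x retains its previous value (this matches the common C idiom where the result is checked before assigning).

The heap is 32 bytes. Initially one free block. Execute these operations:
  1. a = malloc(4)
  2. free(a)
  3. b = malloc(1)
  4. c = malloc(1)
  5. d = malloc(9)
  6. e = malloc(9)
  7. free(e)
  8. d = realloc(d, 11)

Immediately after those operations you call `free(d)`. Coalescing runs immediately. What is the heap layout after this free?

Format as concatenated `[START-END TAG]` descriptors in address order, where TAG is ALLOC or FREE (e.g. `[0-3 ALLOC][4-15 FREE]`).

Answer: [0-0 ALLOC][1-1 ALLOC][2-31 FREE]

Derivation:
Op 1: a = malloc(4) -> a = 0; heap: [0-3 ALLOC][4-31 FREE]
Op 2: free(a) -> (freed a); heap: [0-31 FREE]
Op 3: b = malloc(1) -> b = 0; heap: [0-0 ALLOC][1-31 FREE]
Op 4: c = malloc(1) -> c = 1; heap: [0-0 ALLOC][1-1 ALLOC][2-31 FREE]
Op 5: d = malloc(9) -> d = 2; heap: [0-0 ALLOC][1-1 ALLOC][2-10 ALLOC][11-31 FREE]
Op 6: e = malloc(9) -> e = 11; heap: [0-0 ALLOC][1-1 ALLOC][2-10 ALLOC][11-19 ALLOC][20-31 FREE]
Op 7: free(e) -> (freed e); heap: [0-0 ALLOC][1-1 ALLOC][2-10 ALLOC][11-31 FREE]
Op 8: d = realloc(d, 11) -> d = 2; heap: [0-0 ALLOC][1-1 ALLOC][2-12 ALLOC][13-31 FREE]
free(d): d = 2 -> block [2-12 ALLOC]; mark free, coalesce with adjacent free neighbors -> [0-0 ALLOC][1-1 ALLOC][2-31 FREE]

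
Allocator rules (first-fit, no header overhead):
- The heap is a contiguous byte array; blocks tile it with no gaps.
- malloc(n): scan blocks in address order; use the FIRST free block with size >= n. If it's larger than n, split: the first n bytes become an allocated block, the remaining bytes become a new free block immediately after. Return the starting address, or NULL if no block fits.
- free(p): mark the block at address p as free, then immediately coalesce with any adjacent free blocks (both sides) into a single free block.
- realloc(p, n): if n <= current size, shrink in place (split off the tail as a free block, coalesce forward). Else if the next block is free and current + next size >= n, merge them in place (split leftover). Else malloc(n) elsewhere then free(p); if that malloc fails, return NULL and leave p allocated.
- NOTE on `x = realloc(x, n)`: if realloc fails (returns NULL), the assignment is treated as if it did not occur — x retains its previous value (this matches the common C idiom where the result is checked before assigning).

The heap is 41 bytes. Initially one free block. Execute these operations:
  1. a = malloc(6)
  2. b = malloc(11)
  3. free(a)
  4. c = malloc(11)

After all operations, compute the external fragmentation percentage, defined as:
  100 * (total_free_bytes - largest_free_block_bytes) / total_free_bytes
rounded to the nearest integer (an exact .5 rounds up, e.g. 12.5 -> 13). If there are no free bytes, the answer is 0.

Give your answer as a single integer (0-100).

Op 1: a = malloc(6) -> a = 0; heap: [0-5 ALLOC][6-40 FREE]
Op 2: b = malloc(11) -> b = 6; heap: [0-5 ALLOC][6-16 ALLOC][17-40 FREE]
Op 3: free(a) -> (freed a); heap: [0-5 FREE][6-16 ALLOC][17-40 FREE]
Op 4: c = malloc(11) -> c = 17; heap: [0-5 FREE][6-16 ALLOC][17-27 ALLOC][28-40 FREE]
Free blocks: [6 13] total_free=19 largest=13 -> 100*(19-13)/19 = 600/19 ≈ 31.579 -> rounds to 32

Answer: 32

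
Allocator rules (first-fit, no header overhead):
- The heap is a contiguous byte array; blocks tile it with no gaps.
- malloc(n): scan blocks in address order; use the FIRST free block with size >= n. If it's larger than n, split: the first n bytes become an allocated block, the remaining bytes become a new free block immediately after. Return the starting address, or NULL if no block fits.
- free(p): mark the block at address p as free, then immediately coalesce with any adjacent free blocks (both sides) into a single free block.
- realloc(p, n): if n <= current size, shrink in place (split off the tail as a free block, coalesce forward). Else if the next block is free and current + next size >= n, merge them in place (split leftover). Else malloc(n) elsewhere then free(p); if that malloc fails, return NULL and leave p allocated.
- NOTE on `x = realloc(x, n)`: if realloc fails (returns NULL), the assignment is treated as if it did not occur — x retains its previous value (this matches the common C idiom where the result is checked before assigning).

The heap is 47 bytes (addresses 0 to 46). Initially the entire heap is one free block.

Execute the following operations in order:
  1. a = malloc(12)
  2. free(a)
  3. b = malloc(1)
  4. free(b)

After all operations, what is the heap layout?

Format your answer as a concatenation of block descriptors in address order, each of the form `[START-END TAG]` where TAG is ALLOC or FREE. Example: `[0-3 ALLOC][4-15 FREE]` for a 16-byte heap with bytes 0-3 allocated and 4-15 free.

Answer: [0-46 FREE]

Derivation:
Op 1: a = malloc(12) -> a = 0; heap: [0-11 ALLOC][12-46 FREE]
Op 2: free(a) -> (freed a); heap: [0-46 FREE]
Op 3: b = malloc(1) -> b = 0; heap: [0-0 ALLOC][1-46 FREE]
Op 4: free(b) -> (freed b); heap: [0-46 FREE]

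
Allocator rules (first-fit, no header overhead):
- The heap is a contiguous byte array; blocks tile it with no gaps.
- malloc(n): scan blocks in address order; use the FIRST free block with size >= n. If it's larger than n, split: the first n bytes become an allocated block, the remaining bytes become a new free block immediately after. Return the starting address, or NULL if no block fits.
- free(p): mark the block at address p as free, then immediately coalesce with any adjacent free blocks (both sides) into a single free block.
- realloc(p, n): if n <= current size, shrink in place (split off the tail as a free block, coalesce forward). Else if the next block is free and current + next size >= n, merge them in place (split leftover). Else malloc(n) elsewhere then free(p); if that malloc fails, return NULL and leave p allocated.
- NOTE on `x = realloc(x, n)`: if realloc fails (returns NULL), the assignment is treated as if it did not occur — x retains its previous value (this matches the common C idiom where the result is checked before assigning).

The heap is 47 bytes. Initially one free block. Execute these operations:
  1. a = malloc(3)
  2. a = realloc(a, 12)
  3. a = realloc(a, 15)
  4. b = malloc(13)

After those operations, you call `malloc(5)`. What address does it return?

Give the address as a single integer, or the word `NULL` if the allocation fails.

Answer: 28

Derivation:
Op 1: a = malloc(3) -> a = 0; heap: [0-2 ALLOC][3-46 FREE]
Op 2: a = realloc(a, 12) -> a = 0; heap: [0-11 ALLOC][12-46 FREE]
Op 3: a = realloc(a, 15) -> a = 0; heap: [0-14 ALLOC][15-46 FREE]
Op 4: b = malloc(13) -> b = 15; heap: [0-14 ALLOC][15-27 ALLOC][28-46 FREE]
malloc(5): first-fit scan over [0-14 ALLOC][15-27 ALLOC][28-46 FREE] -> 28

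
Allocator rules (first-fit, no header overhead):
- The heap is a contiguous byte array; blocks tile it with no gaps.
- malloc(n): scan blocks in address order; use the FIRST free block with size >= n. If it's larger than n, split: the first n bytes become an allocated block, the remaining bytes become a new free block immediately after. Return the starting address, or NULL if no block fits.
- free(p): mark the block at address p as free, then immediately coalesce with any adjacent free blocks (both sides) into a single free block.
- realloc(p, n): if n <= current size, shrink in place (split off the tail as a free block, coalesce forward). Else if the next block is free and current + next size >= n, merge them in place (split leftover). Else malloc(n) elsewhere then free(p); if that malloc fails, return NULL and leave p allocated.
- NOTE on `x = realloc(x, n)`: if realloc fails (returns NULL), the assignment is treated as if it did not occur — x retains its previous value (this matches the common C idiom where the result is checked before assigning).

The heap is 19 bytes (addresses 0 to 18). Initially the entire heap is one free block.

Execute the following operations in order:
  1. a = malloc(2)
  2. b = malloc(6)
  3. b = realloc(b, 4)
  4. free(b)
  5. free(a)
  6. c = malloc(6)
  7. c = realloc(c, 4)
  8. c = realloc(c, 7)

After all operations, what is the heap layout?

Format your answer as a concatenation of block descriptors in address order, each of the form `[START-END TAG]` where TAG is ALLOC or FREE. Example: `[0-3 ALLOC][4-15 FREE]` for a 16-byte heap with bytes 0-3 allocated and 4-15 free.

Op 1: a = malloc(2) -> a = 0; heap: [0-1 ALLOC][2-18 FREE]
Op 2: b = malloc(6) -> b = 2; heap: [0-1 ALLOC][2-7 ALLOC][8-18 FREE]
Op 3: b = realloc(b, 4) -> b = 2; heap: [0-1 ALLOC][2-5 ALLOC][6-18 FREE]
Op 4: free(b) -> (freed b); heap: [0-1 ALLOC][2-18 FREE]
Op 5: free(a) -> (freed a); heap: [0-18 FREE]
Op 6: c = malloc(6) -> c = 0; heap: [0-5 ALLOC][6-18 FREE]
Op 7: c = realloc(c, 4) -> c = 0; heap: [0-3 ALLOC][4-18 FREE]
Op 8: c = realloc(c, 7) -> c = 0; heap: [0-6 ALLOC][7-18 FREE]

Answer: [0-6 ALLOC][7-18 FREE]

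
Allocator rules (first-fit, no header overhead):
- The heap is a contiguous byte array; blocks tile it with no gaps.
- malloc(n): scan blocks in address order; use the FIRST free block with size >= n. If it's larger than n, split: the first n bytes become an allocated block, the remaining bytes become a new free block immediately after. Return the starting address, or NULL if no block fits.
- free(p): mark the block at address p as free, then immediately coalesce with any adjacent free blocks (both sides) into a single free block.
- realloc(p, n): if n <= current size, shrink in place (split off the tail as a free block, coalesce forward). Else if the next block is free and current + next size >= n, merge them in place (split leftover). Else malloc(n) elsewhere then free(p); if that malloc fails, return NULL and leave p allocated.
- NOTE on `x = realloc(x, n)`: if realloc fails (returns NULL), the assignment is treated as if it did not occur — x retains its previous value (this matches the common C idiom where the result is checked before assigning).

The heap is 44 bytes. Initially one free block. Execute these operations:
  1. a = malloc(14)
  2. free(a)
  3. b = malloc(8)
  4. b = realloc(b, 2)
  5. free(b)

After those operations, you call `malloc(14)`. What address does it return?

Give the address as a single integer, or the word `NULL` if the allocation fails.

Op 1: a = malloc(14) -> a = 0; heap: [0-13 ALLOC][14-43 FREE]
Op 2: free(a) -> (freed a); heap: [0-43 FREE]
Op 3: b = malloc(8) -> b = 0; heap: [0-7 ALLOC][8-43 FREE]
Op 4: b = realloc(b, 2) -> b = 0; heap: [0-1 ALLOC][2-43 FREE]
Op 5: free(b) -> (freed b); heap: [0-43 FREE]
malloc(14): first-fit scan over [0-43 FREE] -> 0

Answer: 0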